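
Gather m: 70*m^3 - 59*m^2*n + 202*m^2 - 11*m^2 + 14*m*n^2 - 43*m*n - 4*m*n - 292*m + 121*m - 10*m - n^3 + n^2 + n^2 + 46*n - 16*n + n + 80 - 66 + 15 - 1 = 70*m^3 + m^2*(191 - 59*n) + m*(14*n^2 - 47*n - 181) - n^3 + 2*n^2 + 31*n + 28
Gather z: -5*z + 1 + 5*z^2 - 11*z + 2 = 5*z^2 - 16*z + 3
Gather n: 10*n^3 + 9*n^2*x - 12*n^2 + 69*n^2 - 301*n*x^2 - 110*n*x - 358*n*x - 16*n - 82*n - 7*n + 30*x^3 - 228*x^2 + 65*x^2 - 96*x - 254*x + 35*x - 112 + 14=10*n^3 + n^2*(9*x + 57) + n*(-301*x^2 - 468*x - 105) + 30*x^3 - 163*x^2 - 315*x - 98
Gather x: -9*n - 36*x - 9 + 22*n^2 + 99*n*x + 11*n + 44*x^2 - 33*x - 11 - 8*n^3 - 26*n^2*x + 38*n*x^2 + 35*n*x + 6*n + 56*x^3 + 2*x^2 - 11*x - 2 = -8*n^3 + 22*n^2 + 8*n + 56*x^3 + x^2*(38*n + 46) + x*(-26*n^2 + 134*n - 80) - 22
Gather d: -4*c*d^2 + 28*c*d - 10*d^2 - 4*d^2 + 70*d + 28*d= d^2*(-4*c - 14) + d*(28*c + 98)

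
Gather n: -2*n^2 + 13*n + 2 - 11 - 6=-2*n^2 + 13*n - 15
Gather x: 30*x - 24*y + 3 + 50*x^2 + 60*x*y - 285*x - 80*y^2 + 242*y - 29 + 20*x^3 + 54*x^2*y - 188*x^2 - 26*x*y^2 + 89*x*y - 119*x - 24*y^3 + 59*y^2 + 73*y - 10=20*x^3 + x^2*(54*y - 138) + x*(-26*y^2 + 149*y - 374) - 24*y^3 - 21*y^2 + 291*y - 36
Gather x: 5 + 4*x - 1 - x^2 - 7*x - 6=-x^2 - 3*x - 2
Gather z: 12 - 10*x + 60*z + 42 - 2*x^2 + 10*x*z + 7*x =-2*x^2 - 3*x + z*(10*x + 60) + 54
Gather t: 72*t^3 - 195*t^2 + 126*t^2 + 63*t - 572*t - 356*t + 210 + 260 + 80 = 72*t^3 - 69*t^2 - 865*t + 550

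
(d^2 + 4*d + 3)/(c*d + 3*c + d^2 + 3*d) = (d + 1)/(c + d)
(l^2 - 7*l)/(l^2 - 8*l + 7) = l/(l - 1)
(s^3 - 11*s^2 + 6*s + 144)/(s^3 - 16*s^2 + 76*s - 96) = (s + 3)/(s - 2)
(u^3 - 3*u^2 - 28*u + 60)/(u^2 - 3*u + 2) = (u^2 - u - 30)/(u - 1)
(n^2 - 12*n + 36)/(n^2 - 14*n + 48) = (n - 6)/(n - 8)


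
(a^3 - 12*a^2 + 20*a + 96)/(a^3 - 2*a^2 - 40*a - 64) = (a - 6)/(a + 4)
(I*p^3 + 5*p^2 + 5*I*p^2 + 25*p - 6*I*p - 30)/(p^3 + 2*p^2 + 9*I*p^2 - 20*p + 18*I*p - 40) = (I*p^3 + p^2*(5 + 5*I) + p*(25 - 6*I) - 30)/(p^3 + p^2*(2 + 9*I) + p*(-20 + 18*I) - 40)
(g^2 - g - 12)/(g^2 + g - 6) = (g - 4)/(g - 2)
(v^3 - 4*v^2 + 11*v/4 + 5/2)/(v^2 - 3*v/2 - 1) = v - 5/2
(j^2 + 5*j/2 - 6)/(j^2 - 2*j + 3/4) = 2*(j + 4)/(2*j - 1)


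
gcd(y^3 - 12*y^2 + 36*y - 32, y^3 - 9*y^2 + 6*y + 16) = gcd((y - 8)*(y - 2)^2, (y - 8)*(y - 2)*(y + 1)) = y^2 - 10*y + 16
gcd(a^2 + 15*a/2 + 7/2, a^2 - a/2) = 1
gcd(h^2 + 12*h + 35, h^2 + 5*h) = h + 5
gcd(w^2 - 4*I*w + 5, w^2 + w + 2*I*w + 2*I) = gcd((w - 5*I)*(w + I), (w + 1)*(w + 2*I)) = 1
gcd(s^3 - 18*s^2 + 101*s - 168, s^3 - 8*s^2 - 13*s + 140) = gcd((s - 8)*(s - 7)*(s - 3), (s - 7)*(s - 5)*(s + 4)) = s - 7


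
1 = 1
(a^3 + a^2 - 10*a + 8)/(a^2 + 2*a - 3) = (a^2 + 2*a - 8)/(a + 3)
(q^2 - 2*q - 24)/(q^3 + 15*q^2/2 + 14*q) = 2*(q - 6)/(q*(2*q + 7))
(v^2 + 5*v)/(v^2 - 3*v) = (v + 5)/(v - 3)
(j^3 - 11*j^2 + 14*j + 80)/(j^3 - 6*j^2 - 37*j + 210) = (j^2 - 6*j - 16)/(j^2 - j - 42)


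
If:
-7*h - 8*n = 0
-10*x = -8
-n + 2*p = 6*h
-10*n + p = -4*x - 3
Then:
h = -496/905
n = 434/905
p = -1271/905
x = 4/5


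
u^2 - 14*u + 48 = (u - 8)*(u - 6)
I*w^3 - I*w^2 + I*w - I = (w - 1)*(w + I)*(I*w + 1)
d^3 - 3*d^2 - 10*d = d*(d - 5)*(d + 2)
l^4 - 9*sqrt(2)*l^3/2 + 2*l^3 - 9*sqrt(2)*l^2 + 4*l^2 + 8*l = l*(l + 2)*(l - 4*sqrt(2))*(l - sqrt(2)/2)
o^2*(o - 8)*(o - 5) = o^4 - 13*o^3 + 40*o^2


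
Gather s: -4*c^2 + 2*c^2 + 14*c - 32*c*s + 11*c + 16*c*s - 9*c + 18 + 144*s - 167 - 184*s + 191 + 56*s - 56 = -2*c^2 + 16*c + s*(16 - 16*c) - 14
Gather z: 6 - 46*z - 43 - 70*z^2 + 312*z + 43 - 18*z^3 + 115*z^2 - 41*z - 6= -18*z^3 + 45*z^2 + 225*z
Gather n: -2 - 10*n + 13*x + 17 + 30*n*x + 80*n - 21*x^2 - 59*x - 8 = n*(30*x + 70) - 21*x^2 - 46*x + 7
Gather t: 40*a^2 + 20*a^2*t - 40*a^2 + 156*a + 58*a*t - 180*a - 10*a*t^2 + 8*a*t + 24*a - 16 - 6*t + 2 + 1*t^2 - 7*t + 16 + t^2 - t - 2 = t^2*(2 - 10*a) + t*(20*a^2 + 66*a - 14)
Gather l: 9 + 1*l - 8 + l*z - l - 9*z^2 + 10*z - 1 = l*z - 9*z^2 + 10*z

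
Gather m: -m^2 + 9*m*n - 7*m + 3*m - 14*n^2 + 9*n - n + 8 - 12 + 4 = -m^2 + m*(9*n - 4) - 14*n^2 + 8*n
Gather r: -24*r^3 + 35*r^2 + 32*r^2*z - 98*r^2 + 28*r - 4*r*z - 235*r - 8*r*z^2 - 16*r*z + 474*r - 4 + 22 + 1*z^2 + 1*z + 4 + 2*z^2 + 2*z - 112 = -24*r^3 + r^2*(32*z - 63) + r*(-8*z^2 - 20*z + 267) + 3*z^2 + 3*z - 90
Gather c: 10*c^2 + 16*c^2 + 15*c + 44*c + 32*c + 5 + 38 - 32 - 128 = 26*c^2 + 91*c - 117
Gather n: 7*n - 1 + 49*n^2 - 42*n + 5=49*n^2 - 35*n + 4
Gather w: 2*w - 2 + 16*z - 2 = 2*w + 16*z - 4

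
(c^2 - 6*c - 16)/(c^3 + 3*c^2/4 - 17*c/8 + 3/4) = 8*(c - 8)/(8*c^2 - 10*c + 3)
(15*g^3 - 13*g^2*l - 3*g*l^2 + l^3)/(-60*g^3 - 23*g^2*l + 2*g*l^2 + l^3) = (-g + l)/(4*g + l)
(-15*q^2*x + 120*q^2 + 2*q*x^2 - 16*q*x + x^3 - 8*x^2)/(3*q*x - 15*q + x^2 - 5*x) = (-15*q^2*x + 120*q^2 + 2*q*x^2 - 16*q*x + x^3 - 8*x^2)/(3*q*x - 15*q + x^2 - 5*x)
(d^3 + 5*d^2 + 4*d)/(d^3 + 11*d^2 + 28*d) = (d + 1)/(d + 7)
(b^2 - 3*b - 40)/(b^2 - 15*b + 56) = (b + 5)/(b - 7)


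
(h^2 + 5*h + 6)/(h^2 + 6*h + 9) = (h + 2)/(h + 3)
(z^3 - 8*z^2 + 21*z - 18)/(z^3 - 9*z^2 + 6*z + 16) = (z^2 - 6*z + 9)/(z^2 - 7*z - 8)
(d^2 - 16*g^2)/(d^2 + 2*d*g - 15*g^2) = (d^2 - 16*g^2)/(d^2 + 2*d*g - 15*g^2)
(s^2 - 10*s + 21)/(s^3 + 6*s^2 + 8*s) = (s^2 - 10*s + 21)/(s*(s^2 + 6*s + 8))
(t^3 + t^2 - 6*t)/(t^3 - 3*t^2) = (t^2 + t - 6)/(t*(t - 3))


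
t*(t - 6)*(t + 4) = t^3 - 2*t^2 - 24*t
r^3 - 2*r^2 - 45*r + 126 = (r - 6)*(r - 3)*(r + 7)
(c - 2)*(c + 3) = c^2 + c - 6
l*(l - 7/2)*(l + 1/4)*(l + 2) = l^4 - 5*l^3/4 - 59*l^2/8 - 7*l/4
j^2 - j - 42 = (j - 7)*(j + 6)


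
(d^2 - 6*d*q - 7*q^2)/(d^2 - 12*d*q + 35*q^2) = (-d - q)/(-d + 5*q)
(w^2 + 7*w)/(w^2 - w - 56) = w/(w - 8)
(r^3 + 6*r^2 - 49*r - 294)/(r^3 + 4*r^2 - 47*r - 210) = (r + 7)/(r + 5)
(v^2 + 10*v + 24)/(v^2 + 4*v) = (v + 6)/v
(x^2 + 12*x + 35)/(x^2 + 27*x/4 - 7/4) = 4*(x + 5)/(4*x - 1)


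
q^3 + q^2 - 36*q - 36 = (q - 6)*(q + 1)*(q + 6)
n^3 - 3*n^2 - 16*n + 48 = (n - 4)*(n - 3)*(n + 4)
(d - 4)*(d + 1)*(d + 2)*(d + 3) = d^4 + 2*d^3 - 13*d^2 - 38*d - 24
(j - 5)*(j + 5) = j^2 - 25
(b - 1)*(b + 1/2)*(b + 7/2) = b^3 + 3*b^2 - 9*b/4 - 7/4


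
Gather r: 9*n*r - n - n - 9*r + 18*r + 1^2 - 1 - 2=-2*n + r*(9*n + 9) - 2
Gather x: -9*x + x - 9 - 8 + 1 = -8*x - 16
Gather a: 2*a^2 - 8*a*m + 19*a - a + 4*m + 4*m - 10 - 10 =2*a^2 + a*(18 - 8*m) + 8*m - 20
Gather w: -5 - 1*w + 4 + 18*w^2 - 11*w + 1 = 18*w^2 - 12*w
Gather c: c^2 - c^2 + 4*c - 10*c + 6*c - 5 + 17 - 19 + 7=0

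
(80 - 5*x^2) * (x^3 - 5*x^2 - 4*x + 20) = -5*x^5 + 25*x^4 + 100*x^3 - 500*x^2 - 320*x + 1600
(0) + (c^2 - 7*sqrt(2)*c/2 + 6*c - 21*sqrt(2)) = c^2 - 7*sqrt(2)*c/2 + 6*c - 21*sqrt(2)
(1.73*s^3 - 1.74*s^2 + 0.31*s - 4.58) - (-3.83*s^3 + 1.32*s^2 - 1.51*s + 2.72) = 5.56*s^3 - 3.06*s^2 + 1.82*s - 7.3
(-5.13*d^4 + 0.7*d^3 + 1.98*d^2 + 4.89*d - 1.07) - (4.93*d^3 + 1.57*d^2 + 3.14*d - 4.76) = -5.13*d^4 - 4.23*d^3 + 0.41*d^2 + 1.75*d + 3.69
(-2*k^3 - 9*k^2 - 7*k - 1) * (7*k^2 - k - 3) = -14*k^5 - 61*k^4 - 34*k^3 + 27*k^2 + 22*k + 3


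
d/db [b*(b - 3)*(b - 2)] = 3*b^2 - 10*b + 6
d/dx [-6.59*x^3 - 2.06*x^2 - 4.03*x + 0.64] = -19.77*x^2 - 4.12*x - 4.03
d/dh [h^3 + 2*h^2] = h*(3*h + 4)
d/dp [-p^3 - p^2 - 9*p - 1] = -3*p^2 - 2*p - 9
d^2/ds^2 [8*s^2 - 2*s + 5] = 16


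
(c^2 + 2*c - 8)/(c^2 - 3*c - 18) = (-c^2 - 2*c + 8)/(-c^2 + 3*c + 18)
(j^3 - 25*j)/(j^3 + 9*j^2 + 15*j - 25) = j*(j - 5)/(j^2 + 4*j - 5)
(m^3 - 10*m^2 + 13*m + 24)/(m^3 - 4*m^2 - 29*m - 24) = (m - 3)/(m + 3)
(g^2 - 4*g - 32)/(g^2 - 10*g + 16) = (g + 4)/(g - 2)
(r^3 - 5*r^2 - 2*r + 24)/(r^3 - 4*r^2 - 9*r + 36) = (r + 2)/(r + 3)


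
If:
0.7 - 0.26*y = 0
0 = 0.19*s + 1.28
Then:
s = -6.74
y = 2.69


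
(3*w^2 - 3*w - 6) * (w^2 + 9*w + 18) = 3*w^4 + 24*w^3 + 21*w^2 - 108*w - 108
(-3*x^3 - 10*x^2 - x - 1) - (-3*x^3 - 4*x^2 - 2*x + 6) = -6*x^2 + x - 7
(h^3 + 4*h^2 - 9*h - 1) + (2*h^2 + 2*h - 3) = h^3 + 6*h^2 - 7*h - 4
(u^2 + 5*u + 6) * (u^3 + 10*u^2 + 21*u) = u^5 + 15*u^4 + 77*u^3 + 165*u^2 + 126*u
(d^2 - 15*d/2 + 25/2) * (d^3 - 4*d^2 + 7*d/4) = d^5 - 23*d^4/2 + 177*d^3/4 - 505*d^2/8 + 175*d/8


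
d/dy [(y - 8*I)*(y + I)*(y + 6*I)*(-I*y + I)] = -4*I*y^3 + y^2*(-3 + 3*I) + y*(2 - 100*I) + 48 + 50*I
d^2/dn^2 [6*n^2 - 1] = 12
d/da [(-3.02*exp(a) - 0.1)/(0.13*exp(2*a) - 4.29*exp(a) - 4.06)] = (0.3926*exp(2*a) + 0.0259999999999998*exp(a) + 11.8322)*exp(a)/(0.0169*exp(4*a) - 1.1154*exp(3*a) + 17.3485*exp(2*a) + 34.8348*exp(a) + 16.4836)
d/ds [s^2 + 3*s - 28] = 2*s + 3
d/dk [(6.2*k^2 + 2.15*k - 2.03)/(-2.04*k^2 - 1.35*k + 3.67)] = (-3.984*k^2 + 37.2256*k + 5.15)/(4.1616*k^4 + 5.508*k^3 - 13.1511*k^2 - 9.909*k + 13.4689)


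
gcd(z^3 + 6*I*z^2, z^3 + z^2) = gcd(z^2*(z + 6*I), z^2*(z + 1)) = z^2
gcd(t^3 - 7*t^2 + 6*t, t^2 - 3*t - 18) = t - 6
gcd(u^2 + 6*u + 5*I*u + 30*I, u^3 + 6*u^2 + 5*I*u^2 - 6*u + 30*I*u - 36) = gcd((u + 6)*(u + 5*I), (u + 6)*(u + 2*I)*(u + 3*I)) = u + 6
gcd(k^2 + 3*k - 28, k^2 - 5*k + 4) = k - 4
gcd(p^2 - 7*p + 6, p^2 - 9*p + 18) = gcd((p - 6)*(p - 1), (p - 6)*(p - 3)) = p - 6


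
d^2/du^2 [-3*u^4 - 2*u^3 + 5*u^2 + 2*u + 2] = -36*u^2 - 12*u + 10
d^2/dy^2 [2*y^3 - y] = 12*y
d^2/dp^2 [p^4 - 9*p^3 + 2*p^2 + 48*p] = 12*p^2 - 54*p + 4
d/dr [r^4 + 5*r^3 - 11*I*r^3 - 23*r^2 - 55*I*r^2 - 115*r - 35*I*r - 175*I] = 4*r^3 + r^2*(15 - 33*I) + r*(-46 - 110*I) - 115 - 35*I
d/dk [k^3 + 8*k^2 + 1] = k*(3*k + 16)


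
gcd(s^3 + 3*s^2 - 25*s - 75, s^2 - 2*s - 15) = s^2 - 2*s - 15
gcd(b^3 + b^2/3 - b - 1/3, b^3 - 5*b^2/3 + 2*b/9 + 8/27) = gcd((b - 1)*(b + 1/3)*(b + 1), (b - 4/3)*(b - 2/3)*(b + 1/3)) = b + 1/3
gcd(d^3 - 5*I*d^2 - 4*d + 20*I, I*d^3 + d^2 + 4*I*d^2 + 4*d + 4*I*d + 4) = d + 2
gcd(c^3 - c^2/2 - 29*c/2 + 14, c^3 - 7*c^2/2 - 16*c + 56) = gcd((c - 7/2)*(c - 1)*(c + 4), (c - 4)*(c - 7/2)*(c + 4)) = c^2 + c/2 - 14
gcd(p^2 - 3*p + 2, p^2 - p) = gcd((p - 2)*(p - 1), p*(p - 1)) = p - 1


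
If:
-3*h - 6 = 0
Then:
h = -2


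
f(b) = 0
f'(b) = 0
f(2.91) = 0.00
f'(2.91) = 0.00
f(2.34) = 0.00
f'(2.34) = 0.00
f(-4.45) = 0.00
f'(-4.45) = 0.00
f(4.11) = 0.00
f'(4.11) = 0.00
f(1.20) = 0.00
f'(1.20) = 0.00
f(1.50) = 0.00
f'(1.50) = 0.00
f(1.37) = 0.00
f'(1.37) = 0.00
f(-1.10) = 0.00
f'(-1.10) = 0.00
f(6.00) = 0.00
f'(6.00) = 0.00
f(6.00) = 0.00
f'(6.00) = 0.00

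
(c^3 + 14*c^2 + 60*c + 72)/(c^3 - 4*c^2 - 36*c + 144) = (c^2 + 8*c + 12)/(c^2 - 10*c + 24)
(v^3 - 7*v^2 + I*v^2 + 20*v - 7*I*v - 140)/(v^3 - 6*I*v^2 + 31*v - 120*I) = (v^2 - v*(7 + 4*I) + 28*I)/(v^2 - 11*I*v - 24)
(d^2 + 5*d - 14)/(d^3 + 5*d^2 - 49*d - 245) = (d - 2)/(d^2 - 2*d - 35)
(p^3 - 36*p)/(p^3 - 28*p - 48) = p*(p + 6)/(p^2 + 6*p + 8)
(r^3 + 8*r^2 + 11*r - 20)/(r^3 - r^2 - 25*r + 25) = (r + 4)/(r - 5)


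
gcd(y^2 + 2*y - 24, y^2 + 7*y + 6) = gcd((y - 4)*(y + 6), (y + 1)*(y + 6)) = y + 6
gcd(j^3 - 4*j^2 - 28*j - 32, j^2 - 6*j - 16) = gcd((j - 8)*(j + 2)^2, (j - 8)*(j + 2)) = j^2 - 6*j - 16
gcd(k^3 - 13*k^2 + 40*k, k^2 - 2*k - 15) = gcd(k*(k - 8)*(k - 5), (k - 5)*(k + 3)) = k - 5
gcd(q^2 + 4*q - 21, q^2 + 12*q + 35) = q + 7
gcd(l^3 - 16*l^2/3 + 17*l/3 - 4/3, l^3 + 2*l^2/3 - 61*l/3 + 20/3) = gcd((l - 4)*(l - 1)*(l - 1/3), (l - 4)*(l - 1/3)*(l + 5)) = l^2 - 13*l/3 + 4/3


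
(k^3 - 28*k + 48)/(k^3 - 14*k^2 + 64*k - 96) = (k^2 + 4*k - 12)/(k^2 - 10*k + 24)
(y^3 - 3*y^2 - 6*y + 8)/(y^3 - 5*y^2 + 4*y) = (y + 2)/y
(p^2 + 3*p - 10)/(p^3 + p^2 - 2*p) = (p^2 + 3*p - 10)/(p*(p^2 + p - 2))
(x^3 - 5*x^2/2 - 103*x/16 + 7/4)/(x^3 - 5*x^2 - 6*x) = (-16*x^3 + 40*x^2 + 103*x - 28)/(16*x*(-x^2 + 5*x + 6))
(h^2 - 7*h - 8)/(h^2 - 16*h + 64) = (h + 1)/(h - 8)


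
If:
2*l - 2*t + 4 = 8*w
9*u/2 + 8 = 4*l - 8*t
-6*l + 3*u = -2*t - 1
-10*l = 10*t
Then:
No Solution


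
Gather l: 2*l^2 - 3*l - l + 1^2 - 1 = 2*l^2 - 4*l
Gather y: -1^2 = -1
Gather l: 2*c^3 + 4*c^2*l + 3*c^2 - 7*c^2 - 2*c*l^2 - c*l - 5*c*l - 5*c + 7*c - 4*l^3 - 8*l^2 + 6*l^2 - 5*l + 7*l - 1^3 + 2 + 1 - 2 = 2*c^3 - 4*c^2 + 2*c - 4*l^3 + l^2*(-2*c - 2) + l*(4*c^2 - 6*c + 2)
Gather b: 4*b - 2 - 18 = 4*b - 20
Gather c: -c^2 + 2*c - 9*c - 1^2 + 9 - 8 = -c^2 - 7*c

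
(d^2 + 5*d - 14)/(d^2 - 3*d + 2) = (d + 7)/(d - 1)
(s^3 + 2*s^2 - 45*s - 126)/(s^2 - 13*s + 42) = (s^2 + 9*s + 18)/(s - 6)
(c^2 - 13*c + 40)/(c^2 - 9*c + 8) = (c - 5)/(c - 1)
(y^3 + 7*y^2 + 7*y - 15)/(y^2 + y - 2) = (y^2 + 8*y + 15)/(y + 2)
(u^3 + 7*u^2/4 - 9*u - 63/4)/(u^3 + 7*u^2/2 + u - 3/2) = (4*u^2 - 5*u - 21)/(2*(2*u^2 + u - 1))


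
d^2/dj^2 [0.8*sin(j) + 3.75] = -0.8*sin(j)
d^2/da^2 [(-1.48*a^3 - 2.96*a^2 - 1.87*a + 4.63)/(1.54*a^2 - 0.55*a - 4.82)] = (-36.750912*a^3 - 89.4867599999999*a^2 - 313.117188*a - 56.08479)/(3.652264*a^6 - 3.91314*a^5 - 32.895786*a^4 + 24.328865*a^3 + 102.959538*a^2 - 38.33346*a - 111.980168)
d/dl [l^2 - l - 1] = 2*l - 1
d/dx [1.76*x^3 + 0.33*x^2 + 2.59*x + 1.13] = 5.28*x^2 + 0.66*x + 2.59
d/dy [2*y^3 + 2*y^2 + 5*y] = 6*y^2 + 4*y + 5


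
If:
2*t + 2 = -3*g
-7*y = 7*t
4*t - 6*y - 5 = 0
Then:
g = -1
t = 1/2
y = -1/2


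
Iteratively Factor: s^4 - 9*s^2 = (s)*(s^3 - 9*s) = s^2*(s^2 - 9) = s^2*(s + 3)*(s - 3)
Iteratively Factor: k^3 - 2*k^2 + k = (k - 1)*(k^2 - k) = k*(k - 1)*(k - 1)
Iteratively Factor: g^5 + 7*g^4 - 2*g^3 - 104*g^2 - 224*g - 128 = (g + 2)*(g^4 + 5*g^3 - 12*g^2 - 80*g - 64) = (g + 2)*(g + 4)*(g^3 + g^2 - 16*g - 16) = (g - 4)*(g + 2)*(g + 4)*(g^2 + 5*g + 4) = (g - 4)*(g + 2)*(g + 4)^2*(g + 1)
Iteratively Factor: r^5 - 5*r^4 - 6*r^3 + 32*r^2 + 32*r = (r - 4)*(r^4 - r^3 - 10*r^2 - 8*r) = (r - 4)*(r + 1)*(r^3 - 2*r^2 - 8*r) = (r - 4)^2*(r + 1)*(r^2 + 2*r) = (r - 4)^2*(r + 1)*(r + 2)*(r)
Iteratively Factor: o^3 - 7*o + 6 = (o + 3)*(o^2 - 3*o + 2) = (o - 1)*(o + 3)*(o - 2)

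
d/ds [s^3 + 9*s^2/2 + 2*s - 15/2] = 3*s^2 + 9*s + 2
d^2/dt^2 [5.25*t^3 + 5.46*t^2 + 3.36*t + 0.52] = 31.5*t + 10.92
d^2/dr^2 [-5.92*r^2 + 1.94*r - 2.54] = -11.8400000000000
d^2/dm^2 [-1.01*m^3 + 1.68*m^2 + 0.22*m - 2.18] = 3.36 - 6.06*m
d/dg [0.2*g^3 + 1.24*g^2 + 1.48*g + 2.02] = 0.6*g^2 + 2.48*g + 1.48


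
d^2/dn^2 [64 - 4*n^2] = -8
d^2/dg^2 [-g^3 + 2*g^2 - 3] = 4 - 6*g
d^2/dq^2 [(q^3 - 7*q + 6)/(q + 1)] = 2*(q^3 + 3*q^2 + 3*q + 13)/(q^3 + 3*q^2 + 3*q + 1)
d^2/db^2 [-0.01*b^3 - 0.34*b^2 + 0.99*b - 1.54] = -0.06*b - 0.68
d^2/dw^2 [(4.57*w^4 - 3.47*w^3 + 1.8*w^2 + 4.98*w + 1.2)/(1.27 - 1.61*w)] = (-71.075382*w^4 + 167.497638*w^3 - 131.02209*w^2 + 33.580578*w - 32.392692)/(4.173281*w^3 - 9.875901*w^2 + 7.790307*w - 2.048383)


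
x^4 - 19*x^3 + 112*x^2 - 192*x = x*(x - 8)^2*(x - 3)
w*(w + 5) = w^2 + 5*w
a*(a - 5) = a^2 - 5*a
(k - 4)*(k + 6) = k^2 + 2*k - 24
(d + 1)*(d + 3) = d^2 + 4*d + 3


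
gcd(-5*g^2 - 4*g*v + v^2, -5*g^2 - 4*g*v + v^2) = -5*g^2 - 4*g*v + v^2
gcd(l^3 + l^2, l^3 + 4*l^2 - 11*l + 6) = 1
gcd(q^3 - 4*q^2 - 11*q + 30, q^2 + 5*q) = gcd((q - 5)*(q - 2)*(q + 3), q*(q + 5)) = 1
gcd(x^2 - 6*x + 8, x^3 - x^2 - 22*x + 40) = x^2 - 6*x + 8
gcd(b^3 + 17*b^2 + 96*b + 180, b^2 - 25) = b + 5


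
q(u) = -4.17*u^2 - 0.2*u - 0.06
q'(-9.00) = 74.86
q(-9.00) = -336.03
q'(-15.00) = 124.90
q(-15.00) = -935.31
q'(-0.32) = 2.47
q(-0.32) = -0.42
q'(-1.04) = 8.47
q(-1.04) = -4.36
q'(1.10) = -9.37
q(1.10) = -5.33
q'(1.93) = -16.30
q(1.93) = -15.98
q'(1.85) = -15.63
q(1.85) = -14.70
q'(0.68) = -5.87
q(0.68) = -2.12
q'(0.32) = -2.87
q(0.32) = -0.55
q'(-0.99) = 8.06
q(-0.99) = -3.95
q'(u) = -8.34*u - 0.2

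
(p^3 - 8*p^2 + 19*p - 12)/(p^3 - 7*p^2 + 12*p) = (p - 1)/p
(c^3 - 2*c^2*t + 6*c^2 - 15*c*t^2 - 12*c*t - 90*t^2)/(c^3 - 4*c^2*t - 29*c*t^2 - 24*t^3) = (-c^2 + 5*c*t - 6*c + 30*t)/(-c^2 + 7*c*t + 8*t^2)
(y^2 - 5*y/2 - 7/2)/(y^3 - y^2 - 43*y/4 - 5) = 2*(-2*y^2 + 5*y + 7)/(-4*y^3 + 4*y^2 + 43*y + 20)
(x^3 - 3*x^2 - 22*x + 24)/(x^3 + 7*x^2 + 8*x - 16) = (x - 6)/(x + 4)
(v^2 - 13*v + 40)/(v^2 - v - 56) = (v - 5)/(v + 7)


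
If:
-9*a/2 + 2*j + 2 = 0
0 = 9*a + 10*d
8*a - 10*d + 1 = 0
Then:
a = -1/17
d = 9/170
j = -77/68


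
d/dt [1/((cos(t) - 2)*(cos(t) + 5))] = (2*cos(t) + 3)*sin(t)/((cos(t) - 2)^2*(cos(t) + 5)^2)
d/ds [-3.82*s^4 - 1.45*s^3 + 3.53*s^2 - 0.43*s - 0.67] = -15.28*s^3 - 4.35*s^2 + 7.06*s - 0.43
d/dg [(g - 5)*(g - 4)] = 2*g - 9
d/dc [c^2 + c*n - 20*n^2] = 2*c + n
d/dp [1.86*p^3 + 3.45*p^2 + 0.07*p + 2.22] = 5.58*p^2 + 6.9*p + 0.07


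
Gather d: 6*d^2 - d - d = 6*d^2 - 2*d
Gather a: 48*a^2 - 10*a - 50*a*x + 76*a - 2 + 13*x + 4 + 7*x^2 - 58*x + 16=48*a^2 + a*(66 - 50*x) + 7*x^2 - 45*x + 18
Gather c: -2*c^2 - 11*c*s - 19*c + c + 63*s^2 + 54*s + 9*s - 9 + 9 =-2*c^2 + c*(-11*s - 18) + 63*s^2 + 63*s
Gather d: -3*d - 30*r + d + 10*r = -2*d - 20*r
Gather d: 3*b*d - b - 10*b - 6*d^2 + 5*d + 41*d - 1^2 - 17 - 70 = -11*b - 6*d^2 + d*(3*b + 46) - 88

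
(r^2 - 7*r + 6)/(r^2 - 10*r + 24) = (r - 1)/(r - 4)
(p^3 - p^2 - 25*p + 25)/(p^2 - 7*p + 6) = (p^2 - 25)/(p - 6)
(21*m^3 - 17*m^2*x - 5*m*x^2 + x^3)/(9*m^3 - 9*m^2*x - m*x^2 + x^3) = (-7*m + x)/(-3*m + x)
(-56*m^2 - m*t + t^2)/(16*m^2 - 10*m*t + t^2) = (7*m + t)/(-2*m + t)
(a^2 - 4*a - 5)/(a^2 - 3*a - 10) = (a + 1)/(a + 2)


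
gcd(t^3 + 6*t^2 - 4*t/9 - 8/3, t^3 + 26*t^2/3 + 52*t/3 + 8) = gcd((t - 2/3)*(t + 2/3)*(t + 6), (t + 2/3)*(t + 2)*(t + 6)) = t^2 + 20*t/3 + 4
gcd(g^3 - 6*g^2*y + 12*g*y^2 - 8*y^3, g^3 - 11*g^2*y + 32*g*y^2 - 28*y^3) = g^2 - 4*g*y + 4*y^2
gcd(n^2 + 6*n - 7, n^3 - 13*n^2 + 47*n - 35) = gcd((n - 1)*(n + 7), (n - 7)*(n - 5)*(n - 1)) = n - 1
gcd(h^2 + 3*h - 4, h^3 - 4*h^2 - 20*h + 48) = h + 4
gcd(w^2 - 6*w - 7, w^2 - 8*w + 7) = w - 7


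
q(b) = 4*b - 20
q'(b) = 4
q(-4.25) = -37.00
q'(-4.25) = 4.00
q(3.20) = -7.20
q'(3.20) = 4.00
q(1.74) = -13.04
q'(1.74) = 4.00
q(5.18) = 0.72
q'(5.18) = 4.00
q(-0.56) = -22.24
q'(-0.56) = 4.00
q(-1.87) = -27.48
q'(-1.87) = 4.00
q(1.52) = -13.92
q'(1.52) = 4.00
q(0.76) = -16.96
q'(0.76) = 4.00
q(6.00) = 4.00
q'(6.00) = 4.00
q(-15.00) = -80.00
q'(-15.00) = 4.00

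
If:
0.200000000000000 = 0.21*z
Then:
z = 0.95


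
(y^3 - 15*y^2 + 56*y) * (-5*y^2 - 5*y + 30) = -5*y^5 + 70*y^4 - 175*y^3 - 730*y^2 + 1680*y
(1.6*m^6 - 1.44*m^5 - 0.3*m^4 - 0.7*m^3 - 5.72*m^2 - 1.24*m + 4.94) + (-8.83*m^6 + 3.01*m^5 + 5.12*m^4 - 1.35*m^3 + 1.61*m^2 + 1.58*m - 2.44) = -7.23*m^6 + 1.57*m^5 + 4.82*m^4 - 2.05*m^3 - 4.11*m^2 + 0.34*m + 2.5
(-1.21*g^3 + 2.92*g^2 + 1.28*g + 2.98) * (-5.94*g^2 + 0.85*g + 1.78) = 7.1874*g^5 - 18.3733*g^4 - 7.275*g^3 - 11.4156*g^2 + 4.8114*g + 5.3044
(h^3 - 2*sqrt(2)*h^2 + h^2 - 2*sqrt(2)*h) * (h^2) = h^5 - 2*sqrt(2)*h^4 + h^4 - 2*sqrt(2)*h^3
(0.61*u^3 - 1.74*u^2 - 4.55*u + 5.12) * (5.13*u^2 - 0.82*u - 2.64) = 3.1293*u^5 - 9.4264*u^4 - 23.5251*u^3 + 34.5902*u^2 + 7.8136*u - 13.5168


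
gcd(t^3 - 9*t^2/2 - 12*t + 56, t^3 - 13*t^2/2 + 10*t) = t - 4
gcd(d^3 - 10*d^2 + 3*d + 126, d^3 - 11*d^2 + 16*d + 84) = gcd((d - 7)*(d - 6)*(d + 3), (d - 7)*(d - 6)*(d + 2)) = d^2 - 13*d + 42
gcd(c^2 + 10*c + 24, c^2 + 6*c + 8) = c + 4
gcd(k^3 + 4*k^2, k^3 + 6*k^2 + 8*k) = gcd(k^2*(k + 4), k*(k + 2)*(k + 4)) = k^2 + 4*k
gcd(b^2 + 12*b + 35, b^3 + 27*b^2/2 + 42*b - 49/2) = b + 7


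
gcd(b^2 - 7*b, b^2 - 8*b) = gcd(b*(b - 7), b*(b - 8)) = b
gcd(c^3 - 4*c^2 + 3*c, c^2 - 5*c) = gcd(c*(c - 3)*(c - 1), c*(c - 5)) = c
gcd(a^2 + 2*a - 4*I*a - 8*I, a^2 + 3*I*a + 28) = a - 4*I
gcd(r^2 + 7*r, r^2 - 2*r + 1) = 1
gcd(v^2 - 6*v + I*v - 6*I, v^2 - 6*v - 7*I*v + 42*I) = v - 6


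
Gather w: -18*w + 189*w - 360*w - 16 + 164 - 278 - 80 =-189*w - 210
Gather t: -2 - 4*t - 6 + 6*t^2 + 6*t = 6*t^2 + 2*t - 8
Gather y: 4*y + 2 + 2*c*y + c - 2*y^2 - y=c - 2*y^2 + y*(2*c + 3) + 2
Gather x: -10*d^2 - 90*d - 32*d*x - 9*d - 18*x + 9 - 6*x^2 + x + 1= -10*d^2 - 99*d - 6*x^2 + x*(-32*d - 17) + 10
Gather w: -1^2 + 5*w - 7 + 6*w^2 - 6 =6*w^2 + 5*w - 14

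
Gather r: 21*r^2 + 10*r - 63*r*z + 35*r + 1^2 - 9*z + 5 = 21*r^2 + r*(45 - 63*z) - 9*z + 6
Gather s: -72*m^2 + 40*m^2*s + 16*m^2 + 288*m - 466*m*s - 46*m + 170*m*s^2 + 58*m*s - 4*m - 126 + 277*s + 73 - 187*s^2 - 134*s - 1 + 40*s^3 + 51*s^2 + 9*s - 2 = -56*m^2 + 238*m + 40*s^3 + s^2*(170*m - 136) + s*(40*m^2 - 408*m + 152) - 56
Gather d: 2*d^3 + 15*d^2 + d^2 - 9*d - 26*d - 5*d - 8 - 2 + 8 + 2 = 2*d^3 + 16*d^2 - 40*d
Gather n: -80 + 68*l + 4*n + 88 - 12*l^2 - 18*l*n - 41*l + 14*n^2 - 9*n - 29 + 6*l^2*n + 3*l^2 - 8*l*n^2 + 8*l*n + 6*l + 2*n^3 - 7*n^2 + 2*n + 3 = -9*l^2 + 33*l + 2*n^3 + n^2*(7 - 8*l) + n*(6*l^2 - 10*l - 3) - 18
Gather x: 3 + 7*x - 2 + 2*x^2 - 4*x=2*x^2 + 3*x + 1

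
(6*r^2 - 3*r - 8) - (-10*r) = 6*r^2 + 7*r - 8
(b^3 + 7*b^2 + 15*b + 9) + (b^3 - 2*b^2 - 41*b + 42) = 2*b^3 + 5*b^2 - 26*b + 51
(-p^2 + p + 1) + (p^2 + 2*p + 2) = 3*p + 3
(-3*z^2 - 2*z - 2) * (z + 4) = -3*z^3 - 14*z^2 - 10*z - 8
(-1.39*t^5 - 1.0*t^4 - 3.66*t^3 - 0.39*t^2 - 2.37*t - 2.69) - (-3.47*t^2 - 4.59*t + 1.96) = -1.39*t^5 - 1.0*t^4 - 3.66*t^3 + 3.08*t^2 + 2.22*t - 4.65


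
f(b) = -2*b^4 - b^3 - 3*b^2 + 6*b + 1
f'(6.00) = -1866.00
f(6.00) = -2879.00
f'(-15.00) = 26421.00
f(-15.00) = -98639.00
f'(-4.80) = 850.42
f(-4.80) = -1048.01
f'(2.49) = -151.05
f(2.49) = -94.98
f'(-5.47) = 1258.40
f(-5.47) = -1748.44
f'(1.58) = -42.52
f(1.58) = -13.42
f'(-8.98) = 5611.17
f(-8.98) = -12576.40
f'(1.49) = -36.06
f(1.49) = -9.89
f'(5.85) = -1733.38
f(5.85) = -2609.13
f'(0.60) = -0.41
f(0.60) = 3.04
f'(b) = -8*b^3 - 3*b^2 - 6*b + 6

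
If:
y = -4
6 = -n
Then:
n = -6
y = -4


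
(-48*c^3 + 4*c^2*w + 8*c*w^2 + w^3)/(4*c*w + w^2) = -12*c^2/w + 4*c + w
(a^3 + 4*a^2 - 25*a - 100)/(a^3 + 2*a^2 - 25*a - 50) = (a + 4)/(a + 2)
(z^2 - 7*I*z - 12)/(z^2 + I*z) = (z^2 - 7*I*z - 12)/(z*(z + I))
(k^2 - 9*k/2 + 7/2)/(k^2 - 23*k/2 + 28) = (k - 1)/(k - 8)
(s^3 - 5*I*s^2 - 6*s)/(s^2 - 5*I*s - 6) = s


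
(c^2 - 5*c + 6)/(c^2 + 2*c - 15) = (c - 2)/(c + 5)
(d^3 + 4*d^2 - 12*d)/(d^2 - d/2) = 2*(d^2 + 4*d - 12)/(2*d - 1)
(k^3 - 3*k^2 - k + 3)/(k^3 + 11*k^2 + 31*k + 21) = (k^2 - 4*k + 3)/(k^2 + 10*k + 21)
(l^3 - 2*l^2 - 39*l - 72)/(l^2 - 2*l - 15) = (l^2 - 5*l - 24)/(l - 5)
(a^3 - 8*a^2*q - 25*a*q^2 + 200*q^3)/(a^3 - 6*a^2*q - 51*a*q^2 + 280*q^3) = (a + 5*q)/(a + 7*q)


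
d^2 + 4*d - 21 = (d - 3)*(d + 7)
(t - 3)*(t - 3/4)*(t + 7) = t^3 + 13*t^2/4 - 24*t + 63/4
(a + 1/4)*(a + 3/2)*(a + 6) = a^3 + 31*a^2/4 + 87*a/8 + 9/4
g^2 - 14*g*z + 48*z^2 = (g - 8*z)*(g - 6*z)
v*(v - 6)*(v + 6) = v^3 - 36*v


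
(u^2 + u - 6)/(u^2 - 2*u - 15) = (u - 2)/(u - 5)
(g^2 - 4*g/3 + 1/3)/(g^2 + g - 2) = (g - 1/3)/(g + 2)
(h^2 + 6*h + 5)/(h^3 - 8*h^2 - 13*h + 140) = (h^2 + 6*h + 5)/(h^3 - 8*h^2 - 13*h + 140)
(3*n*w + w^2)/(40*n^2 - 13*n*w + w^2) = w*(3*n + w)/(40*n^2 - 13*n*w + w^2)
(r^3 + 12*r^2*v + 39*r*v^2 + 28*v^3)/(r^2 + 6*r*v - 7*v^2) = (r^2 + 5*r*v + 4*v^2)/(r - v)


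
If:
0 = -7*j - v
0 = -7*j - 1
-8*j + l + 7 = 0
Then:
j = -1/7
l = -57/7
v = 1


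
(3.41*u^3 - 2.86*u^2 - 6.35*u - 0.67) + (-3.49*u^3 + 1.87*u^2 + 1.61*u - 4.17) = -0.0800000000000001*u^3 - 0.99*u^2 - 4.74*u - 4.84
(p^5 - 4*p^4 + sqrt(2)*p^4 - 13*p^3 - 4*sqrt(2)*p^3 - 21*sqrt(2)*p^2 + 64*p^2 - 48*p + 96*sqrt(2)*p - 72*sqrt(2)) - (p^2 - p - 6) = p^5 - 4*p^4 + sqrt(2)*p^4 - 13*p^3 - 4*sqrt(2)*p^3 - 21*sqrt(2)*p^2 + 63*p^2 - 47*p + 96*sqrt(2)*p - 72*sqrt(2) + 6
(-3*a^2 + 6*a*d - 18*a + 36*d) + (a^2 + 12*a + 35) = -2*a^2 + 6*a*d - 6*a + 36*d + 35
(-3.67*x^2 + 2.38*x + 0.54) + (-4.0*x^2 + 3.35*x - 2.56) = -7.67*x^2 + 5.73*x - 2.02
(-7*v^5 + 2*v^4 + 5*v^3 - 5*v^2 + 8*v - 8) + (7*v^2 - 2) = -7*v^5 + 2*v^4 + 5*v^3 + 2*v^2 + 8*v - 10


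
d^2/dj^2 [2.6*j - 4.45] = 0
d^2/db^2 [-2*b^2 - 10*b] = -4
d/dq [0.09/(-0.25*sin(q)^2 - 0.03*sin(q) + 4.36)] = (0.045*sin(q) + 0.0027)*cos(q)/(0.25*sin(q)^2 + 0.03*sin(q) - 4.36)^2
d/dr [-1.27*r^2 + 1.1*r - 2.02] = 1.1 - 2.54*r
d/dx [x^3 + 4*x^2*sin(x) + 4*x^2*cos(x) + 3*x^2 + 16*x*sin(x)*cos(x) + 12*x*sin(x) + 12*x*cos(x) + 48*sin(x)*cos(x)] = 4*sqrt(2)*x^2*cos(x + pi/4) + 3*x^2 - 4*x*sin(x) + 20*x*cos(x) + 16*x*cos(2*x) + 6*x + 8*sin(2*x) + 12*sqrt(2)*sin(x + pi/4) + 48*cos(2*x)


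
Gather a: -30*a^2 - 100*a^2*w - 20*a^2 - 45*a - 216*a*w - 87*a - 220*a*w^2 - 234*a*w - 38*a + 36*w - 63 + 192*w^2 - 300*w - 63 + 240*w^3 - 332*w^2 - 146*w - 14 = a^2*(-100*w - 50) + a*(-220*w^2 - 450*w - 170) + 240*w^3 - 140*w^2 - 410*w - 140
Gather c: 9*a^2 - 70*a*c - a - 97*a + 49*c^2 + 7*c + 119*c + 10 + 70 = 9*a^2 - 98*a + 49*c^2 + c*(126 - 70*a) + 80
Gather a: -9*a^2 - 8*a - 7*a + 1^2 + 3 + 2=-9*a^2 - 15*a + 6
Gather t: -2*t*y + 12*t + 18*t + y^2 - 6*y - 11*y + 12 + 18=t*(30 - 2*y) + y^2 - 17*y + 30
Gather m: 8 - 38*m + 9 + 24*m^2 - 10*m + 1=24*m^2 - 48*m + 18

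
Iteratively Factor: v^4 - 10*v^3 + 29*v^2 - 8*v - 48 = (v - 4)*(v^3 - 6*v^2 + 5*v + 12) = (v - 4)*(v - 3)*(v^2 - 3*v - 4) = (v - 4)*(v - 3)*(v + 1)*(v - 4)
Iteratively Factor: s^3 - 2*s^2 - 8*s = (s)*(s^2 - 2*s - 8) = s*(s + 2)*(s - 4)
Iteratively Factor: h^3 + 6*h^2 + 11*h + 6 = (h + 1)*(h^2 + 5*h + 6) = (h + 1)*(h + 2)*(h + 3)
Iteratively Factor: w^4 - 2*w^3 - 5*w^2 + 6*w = (w - 1)*(w^3 - w^2 - 6*w) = w*(w - 1)*(w^2 - w - 6) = w*(w - 1)*(w + 2)*(w - 3)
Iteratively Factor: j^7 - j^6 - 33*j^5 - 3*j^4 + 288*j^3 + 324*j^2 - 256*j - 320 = (j + 2)*(j^6 - 3*j^5 - 27*j^4 + 51*j^3 + 186*j^2 - 48*j - 160) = (j - 5)*(j + 2)*(j^5 + 2*j^4 - 17*j^3 - 34*j^2 + 16*j + 32) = (j - 5)*(j - 4)*(j + 2)*(j^4 + 6*j^3 + 7*j^2 - 6*j - 8) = (j - 5)*(j - 4)*(j + 2)*(j + 4)*(j^3 + 2*j^2 - j - 2) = (j - 5)*(j - 4)*(j + 1)*(j + 2)*(j + 4)*(j^2 + j - 2) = (j - 5)*(j - 4)*(j - 1)*(j + 1)*(j + 2)*(j + 4)*(j + 2)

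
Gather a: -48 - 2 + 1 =-49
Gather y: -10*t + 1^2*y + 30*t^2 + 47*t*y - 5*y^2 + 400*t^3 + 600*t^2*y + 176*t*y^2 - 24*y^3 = 400*t^3 + 30*t^2 - 10*t - 24*y^3 + y^2*(176*t - 5) + y*(600*t^2 + 47*t + 1)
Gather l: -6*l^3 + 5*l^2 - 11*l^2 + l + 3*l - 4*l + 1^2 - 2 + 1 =-6*l^3 - 6*l^2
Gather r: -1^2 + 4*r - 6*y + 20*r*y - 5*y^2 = r*(20*y + 4) - 5*y^2 - 6*y - 1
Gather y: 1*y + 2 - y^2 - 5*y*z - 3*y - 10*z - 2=-y^2 + y*(-5*z - 2) - 10*z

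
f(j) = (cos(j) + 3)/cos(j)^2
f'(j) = 2*(cos(j) + 3)*sin(j)/cos(j)^3 - sin(j)/cos(j)^2 = (cos(j) + 6)*sin(j)/cos(j)^3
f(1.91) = 24.09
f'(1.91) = -145.08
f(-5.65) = 5.86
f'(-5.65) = 7.69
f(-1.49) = 472.95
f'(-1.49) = -11528.64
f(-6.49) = 4.15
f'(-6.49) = -1.53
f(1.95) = 19.19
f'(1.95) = -103.10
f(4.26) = 13.41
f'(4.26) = 59.91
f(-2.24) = 6.18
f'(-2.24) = 17.67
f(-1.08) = 15.63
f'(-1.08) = -54.51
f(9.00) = 2.52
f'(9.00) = -2.77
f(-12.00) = 5.40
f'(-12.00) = 6.11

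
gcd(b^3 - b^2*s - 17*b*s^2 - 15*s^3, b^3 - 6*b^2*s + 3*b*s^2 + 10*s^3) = -b^2 + 4*b*s + 5*s^2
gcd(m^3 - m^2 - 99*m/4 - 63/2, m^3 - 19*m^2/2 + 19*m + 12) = m - 6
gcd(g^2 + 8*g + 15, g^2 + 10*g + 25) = g + 5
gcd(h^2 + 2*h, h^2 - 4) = h + 2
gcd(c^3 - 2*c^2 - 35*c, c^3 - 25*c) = c^2 + 5*c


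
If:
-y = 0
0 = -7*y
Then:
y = 0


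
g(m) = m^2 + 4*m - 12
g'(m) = 2*m + 4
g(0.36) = -10.43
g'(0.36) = 4.72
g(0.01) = -11.96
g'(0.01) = 4.02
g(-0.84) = -14.65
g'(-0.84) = 2.32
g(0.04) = -11.84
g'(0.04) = 4.08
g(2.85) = 7.52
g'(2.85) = 9.70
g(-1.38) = -15.62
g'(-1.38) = 1.24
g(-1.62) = -15.86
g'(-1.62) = 0.76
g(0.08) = -11.67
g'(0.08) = 4.16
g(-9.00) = 33.00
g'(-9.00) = -14.00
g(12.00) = 180.00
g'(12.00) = 28.00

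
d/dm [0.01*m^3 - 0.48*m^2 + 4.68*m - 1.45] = 0.03*m^2 - 0.96*m + 4.68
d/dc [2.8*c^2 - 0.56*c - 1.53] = 5.6*c - 0.56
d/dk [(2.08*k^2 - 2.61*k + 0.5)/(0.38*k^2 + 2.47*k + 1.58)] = (6.1294*k^2 + 6.1928*k - 5.3588)/(0.1444*k^4 + 1.8772*k^3 + 7.3017*k^2 + 7.8052*k + 2.4964)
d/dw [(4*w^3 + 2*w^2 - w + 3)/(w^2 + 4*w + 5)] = (4*w^4 + 32*w^3 + 69*w^2 + 14*w - 17)/(w^4 + 8*w^3 + 26*w^2 + 40*w + 25)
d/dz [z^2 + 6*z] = 2*z + 6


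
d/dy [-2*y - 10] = -2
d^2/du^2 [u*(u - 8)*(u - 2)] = 6*u - 20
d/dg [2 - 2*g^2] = -4*g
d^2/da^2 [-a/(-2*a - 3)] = -12/(2*a + 3)^3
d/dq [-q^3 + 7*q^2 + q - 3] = -3*q^2 + 14*q + 1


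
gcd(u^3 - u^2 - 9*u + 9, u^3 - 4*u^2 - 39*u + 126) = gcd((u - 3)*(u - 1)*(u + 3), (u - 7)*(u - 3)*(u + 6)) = u - 3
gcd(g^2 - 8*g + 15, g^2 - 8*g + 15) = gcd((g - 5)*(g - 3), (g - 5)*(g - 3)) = g^2 - 8*g + 15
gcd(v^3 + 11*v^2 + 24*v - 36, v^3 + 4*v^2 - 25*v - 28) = 1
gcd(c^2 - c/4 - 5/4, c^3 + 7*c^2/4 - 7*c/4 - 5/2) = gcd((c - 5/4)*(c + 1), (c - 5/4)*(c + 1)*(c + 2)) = c^2 - c/4 - 5/4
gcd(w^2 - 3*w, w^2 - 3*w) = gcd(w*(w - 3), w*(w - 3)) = w^2 - 3*w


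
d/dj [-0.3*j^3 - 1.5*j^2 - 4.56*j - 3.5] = -0.9*j^2 - 3.0*j - 4.56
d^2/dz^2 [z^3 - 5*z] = 6*z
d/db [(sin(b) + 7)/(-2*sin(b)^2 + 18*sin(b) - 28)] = (sin(b)^2 + 14*sin(b) - 77)*cos(b)/(2*(sin(b)^2 - 9*sin(b) + 14)^2)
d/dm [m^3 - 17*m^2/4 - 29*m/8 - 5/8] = 3*m^2 - 17*m/2 - 29/8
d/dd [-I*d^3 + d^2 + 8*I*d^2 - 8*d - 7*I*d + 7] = -3*I*d^2 + d*(2 + 16*I) - 8 - 7*I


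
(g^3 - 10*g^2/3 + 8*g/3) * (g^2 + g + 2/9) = g^5 - 7*g^4/3 - 4*g^3/9 + 52*g^2/27 + 16*g/27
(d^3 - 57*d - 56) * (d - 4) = d^4 - 4*d^3 - 57*d^2 + 172*d + 224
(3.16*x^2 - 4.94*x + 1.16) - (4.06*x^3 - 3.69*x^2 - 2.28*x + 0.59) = -4.06*x^3 + 6.85*x^2 - 2.66*x + 0.57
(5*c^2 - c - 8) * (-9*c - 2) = -45*c^3 - c^2 + 74*c + 16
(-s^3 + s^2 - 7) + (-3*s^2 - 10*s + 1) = -s^3 - 2*s^2 - 10*s - 6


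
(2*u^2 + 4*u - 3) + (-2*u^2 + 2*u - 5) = 6*u - 8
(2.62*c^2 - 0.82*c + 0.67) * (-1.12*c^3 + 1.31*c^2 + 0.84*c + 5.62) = -2.9344*c^5 + 4.3506*c^4 + 0.3762*c^3 + 14.9133*c^2 - 4.0456*c + 3.7654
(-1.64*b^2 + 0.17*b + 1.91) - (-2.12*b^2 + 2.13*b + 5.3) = 0.48*b^2 - 1.96*b - 3.39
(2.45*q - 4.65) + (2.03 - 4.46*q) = -2.01*q - 2.62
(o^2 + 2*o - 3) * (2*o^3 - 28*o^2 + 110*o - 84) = 2*o^5 - 24*o^4 + 48*o^3 + 220*o^2 - 498*o + 252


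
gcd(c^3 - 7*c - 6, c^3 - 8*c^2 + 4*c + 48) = c + 2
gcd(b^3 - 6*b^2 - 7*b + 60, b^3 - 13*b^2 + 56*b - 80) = b^2 - 9*b + 20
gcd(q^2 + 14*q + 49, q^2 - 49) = q + 7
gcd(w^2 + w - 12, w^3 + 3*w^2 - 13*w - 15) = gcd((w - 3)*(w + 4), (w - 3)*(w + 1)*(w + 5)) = w - 3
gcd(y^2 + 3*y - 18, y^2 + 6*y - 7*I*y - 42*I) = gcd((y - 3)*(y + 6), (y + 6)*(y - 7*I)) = y + 6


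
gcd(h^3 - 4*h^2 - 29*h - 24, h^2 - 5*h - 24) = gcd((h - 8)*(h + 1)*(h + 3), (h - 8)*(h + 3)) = h^2 - 5*h - 24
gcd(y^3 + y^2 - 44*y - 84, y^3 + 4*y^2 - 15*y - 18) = y + 6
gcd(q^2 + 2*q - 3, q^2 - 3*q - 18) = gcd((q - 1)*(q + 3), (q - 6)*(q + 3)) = q + 3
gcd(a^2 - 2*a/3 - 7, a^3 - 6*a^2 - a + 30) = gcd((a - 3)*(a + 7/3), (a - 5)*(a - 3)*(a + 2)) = a - 3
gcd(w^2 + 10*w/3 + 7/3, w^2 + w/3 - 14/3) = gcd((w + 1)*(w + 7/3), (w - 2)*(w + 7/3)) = w + 7/3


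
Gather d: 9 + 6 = 15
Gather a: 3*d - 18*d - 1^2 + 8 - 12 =-15*d - 5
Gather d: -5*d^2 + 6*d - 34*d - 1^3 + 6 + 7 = -5*d^2 - 28*d + 12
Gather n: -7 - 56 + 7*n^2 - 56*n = 7*n^2 - 56*n - 63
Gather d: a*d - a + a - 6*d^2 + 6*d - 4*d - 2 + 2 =-6*d^2 + d*(a + 2)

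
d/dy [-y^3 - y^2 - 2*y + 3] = -3*y^2 - 2*y - 2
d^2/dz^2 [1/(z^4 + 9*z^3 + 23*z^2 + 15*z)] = 2*(-z*(6*z^2 + 27*z + 23)*(z^3 + 9*z^2 + 23*z + 15) + (4*z^3 + 27*z^2 + 46*z + 15)^2)/(z^3*(z^3 + 9*z^2 + 23*z + 15)^3)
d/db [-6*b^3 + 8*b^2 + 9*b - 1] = -18*b^2 + 16*b + 9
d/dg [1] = 0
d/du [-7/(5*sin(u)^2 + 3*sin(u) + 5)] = 7*(10*sin(u) + 3)*cos(u)/(5*sin(u)^2 + 3*sin(u) + 5)^2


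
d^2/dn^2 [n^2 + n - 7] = 2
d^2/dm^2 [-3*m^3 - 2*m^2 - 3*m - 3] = -18*m - 4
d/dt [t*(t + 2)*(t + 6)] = 3*t^2 + 16*t + 12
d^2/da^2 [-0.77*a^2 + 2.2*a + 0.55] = -1.54000000000000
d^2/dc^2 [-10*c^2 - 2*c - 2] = -20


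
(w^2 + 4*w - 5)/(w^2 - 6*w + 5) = (w + 5)/(w - 5)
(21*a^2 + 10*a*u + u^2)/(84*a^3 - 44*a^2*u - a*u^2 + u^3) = (3*a + u)/(12*a^2 - 8*a*u + u^2)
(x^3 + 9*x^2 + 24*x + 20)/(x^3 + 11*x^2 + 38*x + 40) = (x + 2)/(x + 4)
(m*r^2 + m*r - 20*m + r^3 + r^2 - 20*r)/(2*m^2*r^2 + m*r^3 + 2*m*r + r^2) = (m*r^2 + m*r - 20*m + r^3 + r^2 - 20*r)/(r*(2*m^2*r + m*r^2 + 2*m + r))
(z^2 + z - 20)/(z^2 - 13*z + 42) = (z^2 + z - 20)/(z^2 - 13*z + 42)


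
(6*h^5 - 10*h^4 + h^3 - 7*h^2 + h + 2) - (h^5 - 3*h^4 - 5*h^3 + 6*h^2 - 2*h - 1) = 5*h^5 - 7*h^4 + 6*h^3 - 13*h^2 + 3*h + 3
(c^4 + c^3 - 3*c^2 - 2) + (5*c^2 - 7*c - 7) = c^4 + c^3 + 2*c^2 - 7*c - 9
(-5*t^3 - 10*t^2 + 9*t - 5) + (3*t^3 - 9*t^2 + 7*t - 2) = -2*t^3 - 19*t^2 + 16*t - 7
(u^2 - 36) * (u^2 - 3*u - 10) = u^4 - 3*u^3 - 46*u^2 + 108*u + 360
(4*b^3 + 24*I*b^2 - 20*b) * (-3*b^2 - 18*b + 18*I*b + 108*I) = -12*b^5 - 72*b^4 - 372*b^3 - 2232*b^2 - 360*I*b^2 - 2160*I*b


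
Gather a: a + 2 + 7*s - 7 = a + 7*s - 5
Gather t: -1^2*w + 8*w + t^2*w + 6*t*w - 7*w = t^2*w + 6*t*w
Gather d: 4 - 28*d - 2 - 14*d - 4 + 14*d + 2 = -28*d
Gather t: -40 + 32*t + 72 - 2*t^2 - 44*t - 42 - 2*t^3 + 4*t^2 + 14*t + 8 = -2*t^3 + 2*t^2 + 2*t - 2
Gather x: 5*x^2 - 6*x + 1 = 5*x^2 - 6*x + 1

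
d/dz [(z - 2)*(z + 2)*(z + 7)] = 3*z^2 + 14*z - 4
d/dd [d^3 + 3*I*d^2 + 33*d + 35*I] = 3*d^2 + 6*I*d + 33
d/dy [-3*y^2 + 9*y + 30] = 9 - 6*y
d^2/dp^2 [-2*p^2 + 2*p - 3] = -4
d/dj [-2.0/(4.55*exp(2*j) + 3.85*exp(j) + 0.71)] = (18.2*exp(j) + 7.7)*exp(j)/(4.55*exp(2*j) + 3.85*exp(j) + 0.71)^2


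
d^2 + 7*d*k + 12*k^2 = (d + 3*k)*(d + 4*k)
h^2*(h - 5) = h^3 - 5*h^2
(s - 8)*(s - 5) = s^2 - 13*s + 40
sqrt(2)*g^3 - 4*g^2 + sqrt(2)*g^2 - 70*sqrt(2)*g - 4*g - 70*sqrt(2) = (g - 7*sqrt(2))*(g + 5*sqrt(2))*(sqrt(2)*g + sqrt(2))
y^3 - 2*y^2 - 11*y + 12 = (y - 4)*(y - 1)*(y + 3)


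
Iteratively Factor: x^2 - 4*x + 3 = (x - 3)*(x - 1)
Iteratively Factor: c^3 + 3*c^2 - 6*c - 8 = (c - 2)*(c^2 + 5*c + 4) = (c - 2)*(c + 1)*(c + 4)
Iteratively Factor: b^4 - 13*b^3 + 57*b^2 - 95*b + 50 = (b - 5)*(b^3 - 8*b^2 + 17*b - 10) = (b - 5)^2*(b^2 - 3*b + 2) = (b - 5)^2*(b - 1)*(b - 2)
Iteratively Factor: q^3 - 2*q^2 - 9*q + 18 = (q - 3)*(q^2 + q - 6) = (q - 3)*(q + 3)*(q - 2)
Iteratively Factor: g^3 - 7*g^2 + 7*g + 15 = (g + 1)*(g^2 - 8*g + 15) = (g - 3)*(g + 1)*(g - 5)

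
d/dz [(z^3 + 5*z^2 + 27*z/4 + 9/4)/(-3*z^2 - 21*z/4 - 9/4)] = 2*(-8*z^4 - 28*z^3 - 34*z^2 - 24*z - 9)/(3*(16*z^4 + 56*z^3 + 73*z^2 + 42*z + 9))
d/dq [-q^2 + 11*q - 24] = 11 - 2*q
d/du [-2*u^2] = -4*u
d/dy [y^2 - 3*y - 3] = 2*y - 3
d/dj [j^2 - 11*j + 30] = 2*j - 11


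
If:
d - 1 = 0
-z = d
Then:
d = 1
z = -1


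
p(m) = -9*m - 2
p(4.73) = -44.57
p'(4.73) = -9.00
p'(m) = -9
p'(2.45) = -9.00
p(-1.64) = 12.76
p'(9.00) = -9.00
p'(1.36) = -9.00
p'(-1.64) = -9.00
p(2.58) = -25.22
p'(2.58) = -9.00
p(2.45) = -24.05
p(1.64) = -16.76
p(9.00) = -83.00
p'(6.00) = -9.00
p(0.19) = -3.71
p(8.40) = -77.60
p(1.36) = -14.24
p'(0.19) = -9.00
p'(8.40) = -9.00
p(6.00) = -56.00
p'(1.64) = -9.00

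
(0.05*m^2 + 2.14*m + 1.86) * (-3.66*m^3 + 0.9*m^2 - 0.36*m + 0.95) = -0.183*m^5 - 7.7874*m^4 - 4.8996*m^3 + 0.9511*m^2 + 1.3634*m + 1.767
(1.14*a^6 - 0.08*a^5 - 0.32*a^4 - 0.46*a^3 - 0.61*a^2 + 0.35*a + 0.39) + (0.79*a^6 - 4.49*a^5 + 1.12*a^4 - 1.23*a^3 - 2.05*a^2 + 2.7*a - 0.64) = 1.93*a^6 - 4.57*a^5 + 0.8*a^4 - 1.69*a^3 - 2.66*a^2 + 3.05*a - 0.25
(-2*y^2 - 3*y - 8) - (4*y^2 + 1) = -6*y^2 - 3*y - 9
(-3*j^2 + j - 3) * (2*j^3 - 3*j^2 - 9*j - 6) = -6*j^5 + 11*j^4 + 18*j^3 + 18*j^2 + 21*j + 18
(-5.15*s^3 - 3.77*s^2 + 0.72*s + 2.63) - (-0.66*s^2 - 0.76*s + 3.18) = -5.15*s^3 - 3.11*s^2 + 1.48*s - 0.55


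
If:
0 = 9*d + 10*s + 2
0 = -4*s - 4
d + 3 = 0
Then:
No Solution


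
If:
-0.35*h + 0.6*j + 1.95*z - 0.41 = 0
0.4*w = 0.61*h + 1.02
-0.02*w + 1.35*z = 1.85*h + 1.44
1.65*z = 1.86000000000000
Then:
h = 0.02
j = -2.97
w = 2.57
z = 1.13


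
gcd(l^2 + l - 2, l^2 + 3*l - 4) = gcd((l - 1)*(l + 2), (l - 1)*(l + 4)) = l - 1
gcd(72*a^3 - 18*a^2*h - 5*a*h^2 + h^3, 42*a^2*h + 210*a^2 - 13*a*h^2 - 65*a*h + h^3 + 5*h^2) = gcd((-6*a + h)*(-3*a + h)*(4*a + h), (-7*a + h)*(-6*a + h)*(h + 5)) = 6*a - h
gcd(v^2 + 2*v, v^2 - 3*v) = v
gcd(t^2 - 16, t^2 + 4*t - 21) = 1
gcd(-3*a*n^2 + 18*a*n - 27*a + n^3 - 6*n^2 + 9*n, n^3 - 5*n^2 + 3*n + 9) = n^2 - 6*n + 9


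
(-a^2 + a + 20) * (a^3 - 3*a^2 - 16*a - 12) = -a^5 + 4*a^4 + 33*a^3 - 64*a^2 - 332*a - 240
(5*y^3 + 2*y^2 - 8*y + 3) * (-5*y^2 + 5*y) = -25*y^5 + 15*y^4 + 50*y^3 - 55*y^2 + 15*y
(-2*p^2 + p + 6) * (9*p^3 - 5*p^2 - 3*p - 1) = -18*p^5 + 19*p^4 + 55*p^3 - 31*p^2 - 19*p - 6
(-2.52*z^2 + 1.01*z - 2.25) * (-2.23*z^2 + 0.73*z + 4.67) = 5.6196*z^4 - 4.0919*z^3 - 6.0136*z^2 + 3.0742*z - 10.5075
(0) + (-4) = -4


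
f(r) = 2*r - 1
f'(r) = 2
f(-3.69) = -8.38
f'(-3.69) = 2.00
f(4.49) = 7.98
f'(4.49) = 2.00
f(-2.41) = -5.82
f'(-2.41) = 2.00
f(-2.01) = -5.02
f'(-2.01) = 2.00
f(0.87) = 0.74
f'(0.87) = 2.00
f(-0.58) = -2.16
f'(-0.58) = 2.00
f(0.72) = 0.44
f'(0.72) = 2.00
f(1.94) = 2.88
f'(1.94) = 2.00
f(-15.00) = -31.00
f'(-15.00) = 2.00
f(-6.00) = -13.00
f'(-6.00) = 2.00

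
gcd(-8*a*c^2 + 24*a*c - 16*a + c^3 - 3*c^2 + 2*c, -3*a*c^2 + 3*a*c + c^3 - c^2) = c - 1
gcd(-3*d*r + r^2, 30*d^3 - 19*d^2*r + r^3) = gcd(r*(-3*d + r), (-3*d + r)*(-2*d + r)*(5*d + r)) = -3*d + r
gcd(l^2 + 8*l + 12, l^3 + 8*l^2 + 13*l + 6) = l + 6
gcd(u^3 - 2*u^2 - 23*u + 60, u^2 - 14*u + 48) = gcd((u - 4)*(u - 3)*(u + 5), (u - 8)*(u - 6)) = 1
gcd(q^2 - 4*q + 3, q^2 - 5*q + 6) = q - 3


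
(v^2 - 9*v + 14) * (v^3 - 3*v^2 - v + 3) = v^5 - 12*v^4 + 40*v^3 - 30*v^2 - 41*v + 42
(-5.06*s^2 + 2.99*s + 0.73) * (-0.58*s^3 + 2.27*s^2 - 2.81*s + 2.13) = 2.9348*s^5 - 13.2204*s^4 + 20.5825*s^3 - 17.5226*s^2 + 4.3174*s + 1.5549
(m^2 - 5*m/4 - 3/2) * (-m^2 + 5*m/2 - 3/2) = -m^4 + 15*m^3/4 - 25*m^2/8 - 15*m/8 + 9/4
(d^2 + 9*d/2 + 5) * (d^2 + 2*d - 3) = d^4 + 13*d^3/2 + 11*d^2 - 7*d/2 - 15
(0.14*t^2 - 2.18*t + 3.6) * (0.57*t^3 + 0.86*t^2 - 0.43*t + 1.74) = 0.0798*t^5 - 1.1222*t^4 + 0.117*t^3 + 4.277*t^2 - 5.3412*t + 6.264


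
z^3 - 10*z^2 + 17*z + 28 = (z - 7)*(z - 4)*(z + 1)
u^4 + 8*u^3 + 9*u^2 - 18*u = u*(u - 1)*(u + 3)*(u + 6)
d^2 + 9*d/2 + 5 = (d + 2)*(d + 5/2)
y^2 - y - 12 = (y - 4)*(y + 3)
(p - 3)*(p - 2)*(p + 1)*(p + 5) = p^4 + p^3 - 19*p^2 + 11*p + 30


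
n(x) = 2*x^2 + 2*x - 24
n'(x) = 4*x + 2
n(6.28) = 67.44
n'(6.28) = 27.12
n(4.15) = 18.74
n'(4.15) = 18.60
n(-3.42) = -7.45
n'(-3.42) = -11.68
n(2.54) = -6.02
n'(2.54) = 12.16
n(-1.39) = -22.92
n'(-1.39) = -3.56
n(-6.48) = 47.02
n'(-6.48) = -23.92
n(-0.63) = -24.47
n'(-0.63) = -0.52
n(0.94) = -20.35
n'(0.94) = 5.76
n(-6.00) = 36.00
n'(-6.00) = -22.00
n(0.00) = -24.00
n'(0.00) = 2.00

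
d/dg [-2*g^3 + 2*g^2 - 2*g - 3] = -6*g^2 + 4*g - 2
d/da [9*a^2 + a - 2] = 18*a + 1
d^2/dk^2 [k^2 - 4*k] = 2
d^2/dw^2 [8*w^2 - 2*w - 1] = 16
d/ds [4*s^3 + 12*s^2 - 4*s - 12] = 12*s^2 + 24*s - 4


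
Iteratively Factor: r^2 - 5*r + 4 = (r - 1)*(r - 4)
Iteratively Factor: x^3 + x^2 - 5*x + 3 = (x + 3)*(x^2 - 2*x + 1) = (x - 1)*(x + 3)*(x - 1)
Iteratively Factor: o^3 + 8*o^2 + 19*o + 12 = (o + 3)*(o^2 + 5*o + 4) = (o + 1)*(o + 3)*(o + 4)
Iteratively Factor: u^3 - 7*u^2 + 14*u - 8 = (u - 1)*(u^2 - 6*u + 8) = (u - 4)*(u - 1)*(u - 2)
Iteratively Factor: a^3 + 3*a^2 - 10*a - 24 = (a + 2)*(a^2 + a - 12) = (a - 3)*(a + 2)*(a + 4)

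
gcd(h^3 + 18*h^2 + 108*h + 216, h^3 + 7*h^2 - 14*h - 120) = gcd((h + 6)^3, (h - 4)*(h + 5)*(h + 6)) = h + 6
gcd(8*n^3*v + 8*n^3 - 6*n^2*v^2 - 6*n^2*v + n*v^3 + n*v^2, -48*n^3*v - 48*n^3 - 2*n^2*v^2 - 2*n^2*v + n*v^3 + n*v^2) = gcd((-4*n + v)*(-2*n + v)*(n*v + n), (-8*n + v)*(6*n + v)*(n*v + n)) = n*v + n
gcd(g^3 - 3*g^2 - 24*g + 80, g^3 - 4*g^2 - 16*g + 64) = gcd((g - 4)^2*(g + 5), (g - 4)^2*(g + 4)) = g^2 - 8*g + 16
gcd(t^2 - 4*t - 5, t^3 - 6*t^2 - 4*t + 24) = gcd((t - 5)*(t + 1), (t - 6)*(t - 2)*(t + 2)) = 1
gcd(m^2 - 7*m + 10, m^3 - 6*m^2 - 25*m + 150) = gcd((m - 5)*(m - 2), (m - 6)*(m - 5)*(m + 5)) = m - 5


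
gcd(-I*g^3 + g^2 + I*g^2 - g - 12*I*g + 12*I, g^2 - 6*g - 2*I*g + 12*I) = 1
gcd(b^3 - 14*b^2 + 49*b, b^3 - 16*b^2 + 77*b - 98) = b^2 - 14*b + 49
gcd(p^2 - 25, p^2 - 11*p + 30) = p - 5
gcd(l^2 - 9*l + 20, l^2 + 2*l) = 1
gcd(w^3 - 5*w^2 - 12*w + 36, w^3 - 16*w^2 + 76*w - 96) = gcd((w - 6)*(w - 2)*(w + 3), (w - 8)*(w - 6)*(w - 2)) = w^2 - 8*w + 12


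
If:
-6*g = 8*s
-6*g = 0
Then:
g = 0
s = 0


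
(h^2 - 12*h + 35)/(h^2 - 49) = (h - 5)/(h + 7)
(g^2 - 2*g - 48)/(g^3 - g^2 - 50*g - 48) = 1/(g + 1)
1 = 1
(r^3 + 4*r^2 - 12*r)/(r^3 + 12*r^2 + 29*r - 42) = r*(r - 2)/(r^2 + 6*r - 7)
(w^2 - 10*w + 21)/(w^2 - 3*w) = (w - 7)/w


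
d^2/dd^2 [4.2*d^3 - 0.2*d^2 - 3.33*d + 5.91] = 25.2*d - 0.4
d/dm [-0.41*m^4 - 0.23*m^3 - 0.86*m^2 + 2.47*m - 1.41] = -1.64*m^3 - 0.69*m^2 - 1.72*m + 2.47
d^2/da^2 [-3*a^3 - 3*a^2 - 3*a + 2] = -18*a - 6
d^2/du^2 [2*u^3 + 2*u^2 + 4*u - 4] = 12*u + 4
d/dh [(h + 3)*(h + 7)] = 2*h + 10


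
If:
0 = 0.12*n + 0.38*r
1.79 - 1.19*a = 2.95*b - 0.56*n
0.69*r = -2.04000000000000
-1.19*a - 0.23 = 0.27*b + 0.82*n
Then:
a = -7.91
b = 5.57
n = 9.36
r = -2.96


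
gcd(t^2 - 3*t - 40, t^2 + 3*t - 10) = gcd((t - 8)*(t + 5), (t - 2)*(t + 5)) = t + 5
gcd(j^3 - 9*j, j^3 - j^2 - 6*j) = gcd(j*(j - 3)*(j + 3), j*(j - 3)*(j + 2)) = j^2 - 3*j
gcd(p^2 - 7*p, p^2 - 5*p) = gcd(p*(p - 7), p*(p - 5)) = p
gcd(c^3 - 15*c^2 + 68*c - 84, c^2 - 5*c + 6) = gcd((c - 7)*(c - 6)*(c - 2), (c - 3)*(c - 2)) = c - 2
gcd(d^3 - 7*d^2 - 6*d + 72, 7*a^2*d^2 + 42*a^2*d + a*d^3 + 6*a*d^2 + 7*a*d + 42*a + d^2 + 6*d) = 1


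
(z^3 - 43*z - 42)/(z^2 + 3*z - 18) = (z^2 - 6*z - 7)/(z - 3)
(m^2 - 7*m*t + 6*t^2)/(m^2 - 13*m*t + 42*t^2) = (-m + t)/(-m + 7*t)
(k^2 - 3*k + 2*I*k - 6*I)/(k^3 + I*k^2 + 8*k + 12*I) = (k - 3)/(k^2 - I*k + 6)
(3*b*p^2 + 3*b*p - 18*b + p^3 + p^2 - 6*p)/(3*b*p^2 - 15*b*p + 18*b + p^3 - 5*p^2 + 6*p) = (p + 3)/(p - 3)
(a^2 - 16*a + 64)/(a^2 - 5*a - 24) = (a - 8)/(a + 3)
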